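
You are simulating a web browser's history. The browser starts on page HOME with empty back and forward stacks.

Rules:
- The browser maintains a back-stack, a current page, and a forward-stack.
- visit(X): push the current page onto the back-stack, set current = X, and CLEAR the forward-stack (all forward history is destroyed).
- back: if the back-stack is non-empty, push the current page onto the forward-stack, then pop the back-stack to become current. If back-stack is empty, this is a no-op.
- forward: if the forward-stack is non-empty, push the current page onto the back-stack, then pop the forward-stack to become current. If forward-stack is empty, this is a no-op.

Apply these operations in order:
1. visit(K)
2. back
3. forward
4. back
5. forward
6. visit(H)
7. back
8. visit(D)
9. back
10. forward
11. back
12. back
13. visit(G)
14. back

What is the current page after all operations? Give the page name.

Answer: HOME

Derivation:
After 1 (visit(K)): cur=K back=1 fwd=0
After 2 (back): cur=HOME back=0 fwd=1
After 3 (forward): cur=K back=1 fwd=0
After 4 (back): cur=HOME back=0 fwd=1
After 5 (forward): cur=K back=1 fwd=0
After 6 (visit(H)): cur=H back=2 fwd=0
After 7 (back): cur=K back=1 fwd=1
After 8 (visit(D)): cur=D back=2 fwd=0
After 9 (back): cur=K back=1 fwd=1
After 10 (forward): cur=D back=2 fwd=0
After 11 (back): cur=K back=1 fwd=1
After 12 (back): cur=HOME back=0 fwd=2
After 13 (visit(G)): cur=G back=1 fwd=0
After 14 (back): cur=HOME back=0 fwd=1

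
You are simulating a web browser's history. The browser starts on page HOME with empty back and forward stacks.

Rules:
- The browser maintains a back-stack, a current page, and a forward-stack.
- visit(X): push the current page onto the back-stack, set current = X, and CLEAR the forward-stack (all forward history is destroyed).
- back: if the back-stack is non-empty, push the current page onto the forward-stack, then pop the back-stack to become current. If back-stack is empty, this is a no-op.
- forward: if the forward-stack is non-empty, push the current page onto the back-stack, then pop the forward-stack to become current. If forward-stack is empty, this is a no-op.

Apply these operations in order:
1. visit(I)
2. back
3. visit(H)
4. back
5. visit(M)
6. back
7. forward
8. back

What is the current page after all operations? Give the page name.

After 1 (visit(I)): cur=I back=1 fwd=0
After 2 (back): cur=HOME back=0 fwd=1
After 3 (visit(H)): cur=H back=1 fwd=0
After 4 (back): cur=HOME back=0 fwd=1
After 5 (visit(M)): cur=M back=1 fwd=0
After 6 (back): cur=HOME back=0 fwd=1
After 7 (forward): cur=M back=1 fwd=0
After 8 (back): cur=HOME back=0 fwd=1

Answer: HOME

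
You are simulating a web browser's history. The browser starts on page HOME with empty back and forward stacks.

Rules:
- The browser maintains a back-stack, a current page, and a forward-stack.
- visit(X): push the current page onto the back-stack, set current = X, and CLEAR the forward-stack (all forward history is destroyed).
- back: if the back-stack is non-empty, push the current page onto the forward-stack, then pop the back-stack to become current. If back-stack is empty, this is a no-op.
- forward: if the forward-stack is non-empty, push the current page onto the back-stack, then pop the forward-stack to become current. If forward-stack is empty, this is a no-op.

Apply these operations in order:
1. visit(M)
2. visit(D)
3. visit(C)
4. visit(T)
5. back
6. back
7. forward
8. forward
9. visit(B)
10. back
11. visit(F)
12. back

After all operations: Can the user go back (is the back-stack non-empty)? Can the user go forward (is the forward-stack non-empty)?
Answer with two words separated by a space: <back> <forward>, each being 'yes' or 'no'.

Answer: yes yes

Derivation:
After 1 (visit(M)): cur=M back=1 fwd=0
After 2 (visit(D)): cur=D back=2 fwd=0
After 3 (visit(C)): cur=C back=3 fwd=0
After 4 (visit(T)): cur=T back=4 fwd=0
After 5 (back): cur=C back=3 fwd=1
After 6 (back): cur=D back=2 fwd=2
After 7 (forward): cur=C back=3 fwd=1
After 8 (forward): cur=T back=4 fwd=0
After 9 (visit(B)): cur=B back=5 fwd=0
After 10 (back): cur=T back=4 fwd=1
After 11 (visit(F)): cur=F back=5 fwd=0
After 12 (back): cur=T back=4 fwd=1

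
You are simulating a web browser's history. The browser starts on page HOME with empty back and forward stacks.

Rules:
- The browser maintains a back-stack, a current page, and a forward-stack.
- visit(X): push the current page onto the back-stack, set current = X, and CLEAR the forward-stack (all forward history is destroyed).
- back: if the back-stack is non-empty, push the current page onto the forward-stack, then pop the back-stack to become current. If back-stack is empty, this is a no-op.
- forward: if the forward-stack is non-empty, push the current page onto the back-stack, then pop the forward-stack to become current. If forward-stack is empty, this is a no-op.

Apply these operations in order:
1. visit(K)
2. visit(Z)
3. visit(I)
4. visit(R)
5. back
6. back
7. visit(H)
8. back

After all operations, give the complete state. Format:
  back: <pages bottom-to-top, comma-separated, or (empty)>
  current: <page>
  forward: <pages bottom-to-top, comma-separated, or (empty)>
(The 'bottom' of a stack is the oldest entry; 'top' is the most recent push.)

After 1 (visit(K)): cur=K back=1 fwd=0
After 2 (visit(Z)): cur=Z back=2 fwd=0
After 3 (visit(I)): cur=I back=3 fwd=0
After 4 (visit(R)): cur=R back=4 fwd=0
After 5 (back): cur=I back=3 fwd=1
After 6 (back): cur=Z back=2 fwd=2
After 7 (visit(H)): cur=H back=3 fwd=0
After 8 (back): cur=Z back=2 fwd=1

Answer: back: HOME,K
current: Z
forward: H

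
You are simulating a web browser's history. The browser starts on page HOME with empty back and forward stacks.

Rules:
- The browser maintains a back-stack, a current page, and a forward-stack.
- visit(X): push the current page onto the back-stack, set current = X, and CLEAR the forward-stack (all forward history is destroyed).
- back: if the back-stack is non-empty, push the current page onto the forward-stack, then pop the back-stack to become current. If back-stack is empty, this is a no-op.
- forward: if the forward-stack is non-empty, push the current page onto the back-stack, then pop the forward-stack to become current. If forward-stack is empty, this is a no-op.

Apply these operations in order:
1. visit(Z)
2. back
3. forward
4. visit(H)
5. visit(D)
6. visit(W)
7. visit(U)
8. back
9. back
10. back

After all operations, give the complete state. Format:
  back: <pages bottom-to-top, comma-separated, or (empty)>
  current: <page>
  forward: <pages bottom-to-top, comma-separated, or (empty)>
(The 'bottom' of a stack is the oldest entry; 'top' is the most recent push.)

Answer: back: HOME,Z
current: H
forward: U,W,D

Derivation:
After 1 (visit(Z)): cur=Z back=1 fwd=0
After 2 (back): cur=HOME back=0 fwd=1
After 3 (forward): cur=Z back=1 fwd=0
After 4 (visit(H)): cur=H back=2 fwd=0
After 5 (visit(D)): cur=D back=3 fwd=0
After 6 (visit(W)): cur=W back=4 fwd=0
After 7 (visit(U)): cur=U back=5 fwd=0
After 8 (back): cur=W back=4 fwd=1
After 9 (back): cur=D back=3 fwd=2
After 10 (back): cur=H back=2 fwd=3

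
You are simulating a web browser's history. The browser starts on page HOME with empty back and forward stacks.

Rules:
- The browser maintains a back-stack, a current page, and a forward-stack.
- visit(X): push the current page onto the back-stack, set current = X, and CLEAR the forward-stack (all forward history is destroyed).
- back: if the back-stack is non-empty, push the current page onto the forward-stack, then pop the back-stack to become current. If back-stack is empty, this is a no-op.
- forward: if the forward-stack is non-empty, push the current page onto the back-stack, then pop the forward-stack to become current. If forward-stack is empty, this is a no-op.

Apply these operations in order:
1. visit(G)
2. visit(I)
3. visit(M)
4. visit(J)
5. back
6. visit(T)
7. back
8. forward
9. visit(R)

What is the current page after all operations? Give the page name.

After 1 (visit(G)): cur=G back=1 fwd=0
After 2 (visit(I)): cur=I back=2 fwd=0
After 3 (visit(M)): cur=M back=3 fwd=0
After 4 (visit(J)): cur=J back=4 fwd=0
After 5 (back): cur=M back=3 fwd=1
After 6 (visit(T)): cur=T back=4 fwd=0
After 7 (back): cur=M back=3 fwd=1
After 8 (forward): cur=T back=4 fwd=0
After 9 (visit(R)): cur=R back=5 fwd=0

Answer: R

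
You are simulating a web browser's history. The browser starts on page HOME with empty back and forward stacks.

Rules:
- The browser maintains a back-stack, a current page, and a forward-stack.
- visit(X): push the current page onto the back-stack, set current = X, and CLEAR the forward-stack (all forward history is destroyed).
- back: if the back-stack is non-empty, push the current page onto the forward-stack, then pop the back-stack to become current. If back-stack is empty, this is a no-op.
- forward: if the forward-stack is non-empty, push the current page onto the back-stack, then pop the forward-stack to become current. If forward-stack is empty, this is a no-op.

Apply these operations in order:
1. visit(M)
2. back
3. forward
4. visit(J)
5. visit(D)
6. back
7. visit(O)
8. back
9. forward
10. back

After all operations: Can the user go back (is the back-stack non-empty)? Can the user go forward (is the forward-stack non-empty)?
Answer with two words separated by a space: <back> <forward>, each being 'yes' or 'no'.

After 1 (visit(M)): cur=M back=1 fwd=0
After 2 (back): cur=HOME back=0 fwd=1
After 3 (forward): cur=M back=1 fwd=0
After 4 (visit(J)): cur=J back=2 fwd=0
After 5 (visit(D)): cur=D back=3 fwd=0
After 6 (back): cur=J back=2 fwd=1
After 7 (visit(O)): cur=O back=3 fwd=0
After 8 (back): cur=J back=2 fwd=1
After 9 (forward): cur=O back=3 fwd=0
After 10 (back): cur=J back=2 fwd=1

Answer: yes yes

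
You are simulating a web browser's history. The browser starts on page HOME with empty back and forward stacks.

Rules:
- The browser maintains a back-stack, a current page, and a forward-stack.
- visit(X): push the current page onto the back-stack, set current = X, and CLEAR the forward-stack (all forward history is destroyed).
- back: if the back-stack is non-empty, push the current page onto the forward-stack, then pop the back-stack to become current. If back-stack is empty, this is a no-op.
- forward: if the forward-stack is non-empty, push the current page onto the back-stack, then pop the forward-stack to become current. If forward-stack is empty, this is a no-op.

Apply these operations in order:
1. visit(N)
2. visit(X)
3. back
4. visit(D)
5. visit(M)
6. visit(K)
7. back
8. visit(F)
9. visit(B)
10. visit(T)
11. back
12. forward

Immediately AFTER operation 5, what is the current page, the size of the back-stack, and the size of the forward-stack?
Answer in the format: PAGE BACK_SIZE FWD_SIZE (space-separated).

After 1 (visit(N)): cur=N back=1 fwd=0
After 2 (visit(X)): cur=X back=2 fwd=0
After 3 (back): cur=N back=1 fwd=1
After 4 (visit(D)): cur=D back=2 fwd=0
After 5 (visit(M)): cur=M back=3 fwd=0

M 3 0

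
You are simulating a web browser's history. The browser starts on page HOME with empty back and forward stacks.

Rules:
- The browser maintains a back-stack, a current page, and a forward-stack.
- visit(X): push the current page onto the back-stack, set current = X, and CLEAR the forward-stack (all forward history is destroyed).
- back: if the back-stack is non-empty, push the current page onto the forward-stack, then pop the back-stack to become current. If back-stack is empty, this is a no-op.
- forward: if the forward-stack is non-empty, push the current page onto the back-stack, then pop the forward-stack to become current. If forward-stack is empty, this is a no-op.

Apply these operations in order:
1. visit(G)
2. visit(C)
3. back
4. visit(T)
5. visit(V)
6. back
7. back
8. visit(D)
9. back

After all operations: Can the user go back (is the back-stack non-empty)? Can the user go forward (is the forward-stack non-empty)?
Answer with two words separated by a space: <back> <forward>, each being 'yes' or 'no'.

After 1 (visit(G)): cur=G back=1 fwd=0
After 2 (visit(C)): cur=C back=2 fwd=0
After 3 (back): cur=G back=1 fwd=1
After 4 (visit(T)): cur=T back=2 fwd=0
After 5 (visit(V)): cur=V back=3 fwd=0
After 6 (back): cur=T back=2 fwd=1
After 7 (back): cur=G back=1 fwd=2
After 8 (visit(D)): cur=D back=2 fwd=0
After 9 (back): cur=G back=1 fwd=1

Answer: yes yes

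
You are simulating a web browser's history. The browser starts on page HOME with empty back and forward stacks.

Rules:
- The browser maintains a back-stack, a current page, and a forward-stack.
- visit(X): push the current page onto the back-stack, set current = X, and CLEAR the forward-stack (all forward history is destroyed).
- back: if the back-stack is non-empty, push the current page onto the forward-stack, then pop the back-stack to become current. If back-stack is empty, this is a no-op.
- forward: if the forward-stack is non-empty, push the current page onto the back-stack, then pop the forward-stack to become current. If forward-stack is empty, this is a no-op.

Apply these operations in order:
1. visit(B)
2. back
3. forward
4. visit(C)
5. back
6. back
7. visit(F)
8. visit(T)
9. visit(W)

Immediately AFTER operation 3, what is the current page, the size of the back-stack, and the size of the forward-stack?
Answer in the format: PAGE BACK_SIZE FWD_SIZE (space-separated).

After 1 (visit(B)): cur=B back=1 fwd=0
After 2 (back): cur=HOME back=0 fwd=1
After 3 (forward): cur=B back=1 fwd=0

B 1 0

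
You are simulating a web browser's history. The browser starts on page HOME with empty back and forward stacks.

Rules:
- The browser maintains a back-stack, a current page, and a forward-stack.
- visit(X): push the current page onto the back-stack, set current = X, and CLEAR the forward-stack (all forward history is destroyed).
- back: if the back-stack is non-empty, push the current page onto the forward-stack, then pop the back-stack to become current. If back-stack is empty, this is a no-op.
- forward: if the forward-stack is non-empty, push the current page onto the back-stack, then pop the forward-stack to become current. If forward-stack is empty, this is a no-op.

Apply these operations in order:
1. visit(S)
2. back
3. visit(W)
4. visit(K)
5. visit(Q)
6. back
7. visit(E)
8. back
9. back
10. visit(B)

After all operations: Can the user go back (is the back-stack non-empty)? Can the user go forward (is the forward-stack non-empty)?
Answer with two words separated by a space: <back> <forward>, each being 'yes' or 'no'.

Answer: yes no

Derivation:
After 1 (visit(S)): cur=S back=1 fwd=0
After 2 (back): cur=HOME back=0 fwd=1
After 3 (visit(W)): cur=W back=1 fwd=0
After 4 (visit(K)): cur=K back=2 fwd=0
After 5 (visit(Q)): cur=Q back=3 fwd=0
After 6 (back): cur=K back=2 fwd=1
After 7 (visit(E)): cur=E back=3 fwd=0
After 8 (back): cur=K back=2 fwd=1
After 9 (back): cur=W back=1 fwd=2
After 10 (visit(B)): cur=B back=2 fwd=0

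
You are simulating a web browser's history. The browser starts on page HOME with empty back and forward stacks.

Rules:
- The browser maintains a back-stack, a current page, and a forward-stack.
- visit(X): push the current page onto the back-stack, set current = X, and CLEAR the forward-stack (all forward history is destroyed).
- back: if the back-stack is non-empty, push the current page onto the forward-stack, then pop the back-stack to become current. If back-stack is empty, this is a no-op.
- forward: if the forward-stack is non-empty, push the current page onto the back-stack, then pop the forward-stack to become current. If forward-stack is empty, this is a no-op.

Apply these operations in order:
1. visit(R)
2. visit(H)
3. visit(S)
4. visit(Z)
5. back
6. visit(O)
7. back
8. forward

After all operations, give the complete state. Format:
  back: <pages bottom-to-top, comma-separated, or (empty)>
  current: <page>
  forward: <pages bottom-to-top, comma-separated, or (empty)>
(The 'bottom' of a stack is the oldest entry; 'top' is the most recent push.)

After 1 (visit(R)): cur=R back=1 fwd=0
After 2 (visit(H)): cur=H back=2 fwd=0
After 3 (visit(S)): cur=S back=3 fwd=0
After 4 (visit(Z)): cur=Z back=4 fwd=0
After 5 (back): cur=S back=3 fwd=1
After 6 (visit(O)): cur=O back=4 fwd=0
After 7 (back): cur=S back=3 fwd=1
After 8 (forward): cur=O back=4 fwd=0

Answer: back: HOME,R,H,S
current: O
forward: (empty)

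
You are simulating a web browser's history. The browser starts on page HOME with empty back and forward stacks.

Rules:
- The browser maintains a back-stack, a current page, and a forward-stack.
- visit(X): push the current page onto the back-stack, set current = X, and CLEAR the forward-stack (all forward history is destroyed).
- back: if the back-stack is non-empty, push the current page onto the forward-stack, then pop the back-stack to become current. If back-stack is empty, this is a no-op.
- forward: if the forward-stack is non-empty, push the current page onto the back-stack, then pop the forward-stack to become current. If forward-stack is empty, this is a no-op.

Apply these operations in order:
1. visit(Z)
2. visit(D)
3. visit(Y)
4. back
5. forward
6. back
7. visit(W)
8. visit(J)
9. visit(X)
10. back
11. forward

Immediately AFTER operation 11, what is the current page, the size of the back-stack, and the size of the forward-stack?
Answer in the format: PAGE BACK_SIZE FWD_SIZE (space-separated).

After 1 (visit(Z)): cur=Z back=1 fwd=0
After 2 (visit(D)): cur=D back=2 fwd=0
After 3 (visit(Y)): cur=Y back=3 fwd=0
After 4 (back): cur=D back=2 fwd=1
After 5 (forward): cur=Y back=3 fwd=0
After 6 (back): cur=D back=2 fwd=1
After 7 (visit(W)): cur=W back=3 fwd=0
After 8 (visit(J)): cur=J back=4 fwd=0
After 9 (visit(X)): cur=X back=5 fwd=0
After 10 (back): cur=J back=4 fwd=1
After 11 (forward): cur=X back=5 fwd=0

X 5 0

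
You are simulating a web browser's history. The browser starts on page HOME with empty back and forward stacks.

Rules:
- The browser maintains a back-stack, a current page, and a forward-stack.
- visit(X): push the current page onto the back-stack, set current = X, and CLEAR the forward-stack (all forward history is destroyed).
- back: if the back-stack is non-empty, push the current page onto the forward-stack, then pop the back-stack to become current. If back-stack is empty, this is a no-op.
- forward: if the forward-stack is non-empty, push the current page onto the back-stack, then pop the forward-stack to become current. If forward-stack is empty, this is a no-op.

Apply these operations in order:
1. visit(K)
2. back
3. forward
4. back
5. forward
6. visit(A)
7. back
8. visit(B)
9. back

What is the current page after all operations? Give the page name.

After 1 (visit(K)): cur=K back=1 fwd=0
After 2 (back): cur=HOME back=0 fwd=1
After 3 (forward): cur=K back=1 fwd=0
After 4 (back): cur=HOME back=0 fwd=1
After 5 (forward): cur=K back=1 fwd=0
After 6 (visit(A)): cur=A back=2 fwd=0
After 7 (back): cur=K back=1 fwd=1
After 8 (visit(B)): cur=B back=2 fwd=0
After 9 (back): cur=K back=1 fwd=1

Answer: K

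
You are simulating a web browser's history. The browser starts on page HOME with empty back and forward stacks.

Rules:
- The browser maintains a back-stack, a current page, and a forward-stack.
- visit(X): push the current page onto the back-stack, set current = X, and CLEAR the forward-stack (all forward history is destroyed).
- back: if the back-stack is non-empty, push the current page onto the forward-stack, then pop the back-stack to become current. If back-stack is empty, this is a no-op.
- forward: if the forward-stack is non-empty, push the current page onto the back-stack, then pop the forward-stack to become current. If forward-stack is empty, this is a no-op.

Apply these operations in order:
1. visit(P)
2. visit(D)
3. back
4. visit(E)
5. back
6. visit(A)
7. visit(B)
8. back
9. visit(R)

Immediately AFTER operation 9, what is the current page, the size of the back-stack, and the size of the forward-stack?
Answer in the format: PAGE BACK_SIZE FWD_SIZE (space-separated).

After 1 (visit(P)): cur=P back=1 fwd=0
After 2 (visit(D)): cur=D back=2 fwd=0
After 3 (back): cur=P back=1 fwd=1
After 4 (visit(E)): cur=E back=2 fwd=0
After 5 (back): cur=P back=1 fwd=1
After 6 (visit(A)): cur=A back=2 fwd=0
After 7 (visit(B)): cur=B back=3 fwd=0
After 8 (back): cur=A back=2 fwd=1
After 9 (visit(R)): cur=R back=3 fwd=0

R 3 0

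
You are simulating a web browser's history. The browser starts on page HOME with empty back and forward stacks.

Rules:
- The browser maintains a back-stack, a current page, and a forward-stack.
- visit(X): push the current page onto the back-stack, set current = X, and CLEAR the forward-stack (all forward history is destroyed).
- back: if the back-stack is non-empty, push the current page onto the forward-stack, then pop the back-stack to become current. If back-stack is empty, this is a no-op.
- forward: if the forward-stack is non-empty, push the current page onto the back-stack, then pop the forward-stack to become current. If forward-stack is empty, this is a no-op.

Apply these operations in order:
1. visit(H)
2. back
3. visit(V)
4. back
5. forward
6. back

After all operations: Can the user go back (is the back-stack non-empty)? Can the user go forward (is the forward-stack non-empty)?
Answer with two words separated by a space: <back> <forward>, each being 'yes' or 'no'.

Answer: no yes

Derivation:
After 1 (visit(H)): cur=H back=1 fwd=0
After 2 (back): cur=HOME back=0 fwd=1
After 3 (visit(V)): cur=V back=1 fwd=0
After 4 (back): cur=HOME back=0 fwd=1
After 5 (forward): cur=V back=1 fwd=0
After 6 (back): cur=HOME back=0 fwd=1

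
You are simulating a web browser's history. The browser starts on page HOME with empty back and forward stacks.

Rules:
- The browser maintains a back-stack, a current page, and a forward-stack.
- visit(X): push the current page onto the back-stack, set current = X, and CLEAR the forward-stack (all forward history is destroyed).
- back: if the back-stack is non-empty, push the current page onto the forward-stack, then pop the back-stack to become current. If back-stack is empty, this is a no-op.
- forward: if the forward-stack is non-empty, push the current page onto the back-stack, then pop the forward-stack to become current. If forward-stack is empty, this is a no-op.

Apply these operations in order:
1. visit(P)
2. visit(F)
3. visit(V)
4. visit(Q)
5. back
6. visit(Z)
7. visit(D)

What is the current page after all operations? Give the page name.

Answer: D

Derivation:
After 1 (visit(P)): cur=P back=1 fwd=0
After 2 (visit(F)): cur=F back=2 fwd=0
After 3 (visit(V)): cur=V back=3 fwd=0
After 4 (visit(Q)): cur=Q back=4 fwd=0
After 5 (back): cur=V back=3 fwd=1
After 6 (visit(Z)): cur=Z back=4 fwd=0
After 7 (visit(D)): cur=D back=5 fwd=0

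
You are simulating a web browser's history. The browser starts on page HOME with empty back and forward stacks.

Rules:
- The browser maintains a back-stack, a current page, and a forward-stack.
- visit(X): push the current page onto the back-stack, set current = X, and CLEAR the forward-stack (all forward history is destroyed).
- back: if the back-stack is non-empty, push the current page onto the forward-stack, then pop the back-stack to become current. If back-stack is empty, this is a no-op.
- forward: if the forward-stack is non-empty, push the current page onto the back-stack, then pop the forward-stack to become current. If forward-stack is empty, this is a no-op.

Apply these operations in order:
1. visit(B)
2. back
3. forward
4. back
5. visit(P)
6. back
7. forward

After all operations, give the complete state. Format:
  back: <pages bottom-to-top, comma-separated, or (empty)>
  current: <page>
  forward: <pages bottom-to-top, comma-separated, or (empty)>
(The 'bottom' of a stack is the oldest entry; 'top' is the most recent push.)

After 1 (visit(B)): cur=B back=1 fwd=0
After 2 (back): cur=HOME back=0 fwd=1
After 3 (forward): cur=B back=1 fwd=0
After 4 (back): cur=HOME back=0 fwd=1
After 5 (visit(P)): cur=P back=1 fwd=0
After 6 (back): cur=HOME back=0 fwd=1
After 7 (forward): cur=P back=1 fwd=0

Answer: back: HOME
current: P
forward: (empty)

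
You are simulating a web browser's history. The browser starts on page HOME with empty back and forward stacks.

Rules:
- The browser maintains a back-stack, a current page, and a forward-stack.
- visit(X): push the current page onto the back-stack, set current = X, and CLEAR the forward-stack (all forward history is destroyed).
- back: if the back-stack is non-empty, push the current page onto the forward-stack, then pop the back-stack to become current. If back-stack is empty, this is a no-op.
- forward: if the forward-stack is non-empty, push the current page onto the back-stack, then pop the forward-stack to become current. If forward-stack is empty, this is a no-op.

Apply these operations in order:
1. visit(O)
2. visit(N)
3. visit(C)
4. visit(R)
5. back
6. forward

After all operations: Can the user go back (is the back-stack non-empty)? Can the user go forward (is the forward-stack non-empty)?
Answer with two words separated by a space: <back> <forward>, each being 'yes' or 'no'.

After 1 (visit(O)): cur=O back=1 fwd=0
After 2 (visit(N)): cur=N back=2 fwd=0
After 3 (visit(C)): cur=C back=3 fwd=0
After 4 (visit(R)): cur=R back=4 fwd=0
After 5 (back): cur=C back=3 fwd=1
After 6 (forward): cur=R back=4 fwd=0

Answer: yes no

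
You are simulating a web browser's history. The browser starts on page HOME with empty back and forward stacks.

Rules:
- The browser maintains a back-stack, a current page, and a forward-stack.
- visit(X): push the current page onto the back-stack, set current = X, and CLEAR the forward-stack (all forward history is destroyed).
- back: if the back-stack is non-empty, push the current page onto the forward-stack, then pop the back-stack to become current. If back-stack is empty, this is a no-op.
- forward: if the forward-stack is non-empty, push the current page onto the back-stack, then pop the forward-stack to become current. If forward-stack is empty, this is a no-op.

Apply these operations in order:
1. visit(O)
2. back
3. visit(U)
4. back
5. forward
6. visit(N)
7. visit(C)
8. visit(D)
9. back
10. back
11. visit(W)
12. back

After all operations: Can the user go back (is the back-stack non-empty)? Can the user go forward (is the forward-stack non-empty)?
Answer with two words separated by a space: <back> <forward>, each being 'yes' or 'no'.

Answer: yes yes

Derivation:
After 1 (visit(O)): cur=O back=1 fwd=0
After 2 (back): cur=HOME back=0 fwd=1
After 3 (visit(U)): cur=U back=1 fwd=0
After 4 (back): cur=HOME back=0 fwd=1
After 5 (forward): cur=U back=1 fwd=0
After 6 (visit(N)): cur=N back=2 fwd=0
After 7 (visit(C)): cur=C back=3 fwd=0
After 8 (visit(D)): cur=D back=4 fwd=0
After 9 (back): cur=C back=3 fwd=1
After 10 (back): cur=N back=2 fwd=2
After 11 (visit(W)): cur=W back=3 fwd=0
After 12 (back): cur=N back=2 fwd=1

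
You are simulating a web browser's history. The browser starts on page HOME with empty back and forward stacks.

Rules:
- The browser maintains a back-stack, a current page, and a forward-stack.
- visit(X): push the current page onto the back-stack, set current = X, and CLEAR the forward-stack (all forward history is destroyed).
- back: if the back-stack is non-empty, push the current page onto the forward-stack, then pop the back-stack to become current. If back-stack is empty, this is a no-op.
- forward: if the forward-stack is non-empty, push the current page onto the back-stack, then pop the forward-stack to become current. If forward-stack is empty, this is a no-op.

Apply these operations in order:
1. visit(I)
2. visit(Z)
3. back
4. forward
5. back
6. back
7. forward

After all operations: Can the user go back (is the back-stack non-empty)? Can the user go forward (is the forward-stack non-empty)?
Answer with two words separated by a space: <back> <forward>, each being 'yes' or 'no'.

Answer: yes yes

Derivation:
After 1 (visit(I)): cur=I back=1 fwd=0
After 2 (visit(Z)): cur=Z back=2 fwd=0
After 3 (back): cur=I back=1 fwd=1
After 4 (forward): cur=Z back=2 fwd=0
After 5 (back): cur=I back=1 fwd=1
After 6 (back): cur=HOME back=0 fwd=2
After 7 (forward): cur=I back=1 fwd=1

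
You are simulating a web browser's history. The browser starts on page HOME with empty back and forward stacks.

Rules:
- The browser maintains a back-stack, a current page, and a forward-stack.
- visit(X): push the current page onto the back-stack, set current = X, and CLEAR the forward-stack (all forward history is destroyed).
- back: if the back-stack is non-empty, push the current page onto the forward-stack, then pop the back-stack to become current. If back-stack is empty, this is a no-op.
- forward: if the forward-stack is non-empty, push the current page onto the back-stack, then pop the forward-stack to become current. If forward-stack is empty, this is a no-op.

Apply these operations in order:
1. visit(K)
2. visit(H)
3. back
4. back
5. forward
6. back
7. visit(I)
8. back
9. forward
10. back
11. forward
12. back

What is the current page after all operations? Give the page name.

After 1 (visit(K)): cur=K back=1 fwd=0
After 2 (visit(H)): cur=H back=2 fwd=0
After 3 (back): cur=K back=1 fwd=1
After 4 (back): cur=HOME back=0 fwd=2
After 5 (forward): cur=K back=1 fwd=1
After 6 (back): cur=HOME back=0 fwd=2
After 7 (visit(I)): cur=I back=1 fwd=0
After 8 (back): cur=HOME back=0 fwd=1
After 9 (forward): cur=I back=1 fwd=0
After 10 (back): cur=HOME back=0 fwd=1
After 11 (forward): cur=I back=1 fwd=0
After 12 (back): cur=HOME back=0 fwd=1

Answer: HOME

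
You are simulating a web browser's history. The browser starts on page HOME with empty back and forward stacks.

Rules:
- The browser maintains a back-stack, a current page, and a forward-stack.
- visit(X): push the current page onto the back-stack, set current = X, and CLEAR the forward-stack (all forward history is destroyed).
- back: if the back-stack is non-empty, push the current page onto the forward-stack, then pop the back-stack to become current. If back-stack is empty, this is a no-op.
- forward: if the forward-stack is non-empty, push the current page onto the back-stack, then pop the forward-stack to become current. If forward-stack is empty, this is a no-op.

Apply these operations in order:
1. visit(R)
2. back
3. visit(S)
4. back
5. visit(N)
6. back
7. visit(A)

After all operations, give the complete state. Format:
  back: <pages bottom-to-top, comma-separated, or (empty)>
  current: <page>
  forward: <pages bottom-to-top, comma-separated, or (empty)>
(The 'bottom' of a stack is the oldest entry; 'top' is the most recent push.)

After 1 (visit(R)): cur=R back=1 fwd=0
After 2 (back): cur=HOME back=0 fwd=1
After 3 (visit(S)): cur=S back=1 fwd=0
After 4 (back): cur=HOME back=0 fwd=1
After 5 (visit(N)): cur=N back=1 fwd=0
After 6 (back): cur=HOME back=0 fwd=1
After 7 (visit(A)): cur=A back=1 fwd=0

Answer: back: HOME
current: A
forward: (empty)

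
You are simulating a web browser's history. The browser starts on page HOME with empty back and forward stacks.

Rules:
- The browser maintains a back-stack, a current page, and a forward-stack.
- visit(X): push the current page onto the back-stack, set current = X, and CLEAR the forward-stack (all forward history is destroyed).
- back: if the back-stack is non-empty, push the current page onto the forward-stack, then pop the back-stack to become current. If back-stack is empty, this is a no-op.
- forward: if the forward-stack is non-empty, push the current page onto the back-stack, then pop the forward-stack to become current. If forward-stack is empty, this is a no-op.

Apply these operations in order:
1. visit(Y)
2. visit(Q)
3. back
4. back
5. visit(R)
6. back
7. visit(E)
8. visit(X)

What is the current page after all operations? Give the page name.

After 1 (visit(Y)): cur=Y back=1 fwd=0
After 2 (visit(Q)): cur=Q back=2 fwd=0
After 3 (back): cur=Y back=1 fwd=1
After 4 (back): cur=HOME back=0 fwd=2
After 5 (visit(R)): cur=R back=1 fwd=0
After 6 (back): cur=HOME back=0 fwd=1
After 7 (visit(E)): cur=E back=1 fwd=0
After 8 (visit(X)): cur=X back=2 fwd=0

Answer: X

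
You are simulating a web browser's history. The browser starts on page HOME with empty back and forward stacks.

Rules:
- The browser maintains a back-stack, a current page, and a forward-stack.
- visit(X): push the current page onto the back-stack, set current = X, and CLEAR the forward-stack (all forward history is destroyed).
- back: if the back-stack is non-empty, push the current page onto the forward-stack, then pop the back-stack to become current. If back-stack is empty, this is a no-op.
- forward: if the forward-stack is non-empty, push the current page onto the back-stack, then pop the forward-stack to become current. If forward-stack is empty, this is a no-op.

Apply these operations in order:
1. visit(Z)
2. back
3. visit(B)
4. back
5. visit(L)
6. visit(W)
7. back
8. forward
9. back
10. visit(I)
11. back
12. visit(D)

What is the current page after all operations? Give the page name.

Answer: D

Derivation:
After 1 (visit(Z)): cur=Z back=1 fwd=0
After 2 (back): cur=HOME back=0 fwd=1
After 3 (visit(B)): cur=B back=1 fwd=0
After 4 (back): cur=HOME back=0 fwd=1
After 5 (visit(L)): cur=L back=1 fwd=0
After 6 (visit(W)): cur=W back=2 fwd=0
After 7 (back): cur=L back=1 fwd=1
After 8 (forward): cur=W back=2 fwd=0
After 9 (back): cur=L back=1 fwd=1
After 10 (visit(I)): cur=I back=2 fwd=0
After 11 (back): cur=L back=1 fwd=1
After 12 (visit(D)): cur=D back=2 fwd=0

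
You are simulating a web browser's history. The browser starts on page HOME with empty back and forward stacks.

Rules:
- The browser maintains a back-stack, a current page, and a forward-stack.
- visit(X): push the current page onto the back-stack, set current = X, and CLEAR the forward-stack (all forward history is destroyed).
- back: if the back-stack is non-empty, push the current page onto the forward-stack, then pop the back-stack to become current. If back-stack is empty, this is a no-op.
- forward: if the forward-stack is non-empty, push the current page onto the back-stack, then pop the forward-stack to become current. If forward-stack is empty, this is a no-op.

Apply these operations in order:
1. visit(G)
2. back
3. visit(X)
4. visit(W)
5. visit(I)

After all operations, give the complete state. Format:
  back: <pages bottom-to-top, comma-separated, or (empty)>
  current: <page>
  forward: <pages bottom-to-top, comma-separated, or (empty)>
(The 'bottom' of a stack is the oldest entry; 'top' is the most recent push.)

Answer: back: HOME,X,W
current: I
forward: (empty)

Derivation:
After 1 (visit(G)): cur=G back=1 fwd=0
After 2 (back): cur=HOME back=0 fwd=1
After 3 (visit(X)): cur=X back=1 fwd=0
After 4 (visit(W)): cur=W back=2 fwd=0
After 5 (visit(I)): cur=I back=3 fwd=0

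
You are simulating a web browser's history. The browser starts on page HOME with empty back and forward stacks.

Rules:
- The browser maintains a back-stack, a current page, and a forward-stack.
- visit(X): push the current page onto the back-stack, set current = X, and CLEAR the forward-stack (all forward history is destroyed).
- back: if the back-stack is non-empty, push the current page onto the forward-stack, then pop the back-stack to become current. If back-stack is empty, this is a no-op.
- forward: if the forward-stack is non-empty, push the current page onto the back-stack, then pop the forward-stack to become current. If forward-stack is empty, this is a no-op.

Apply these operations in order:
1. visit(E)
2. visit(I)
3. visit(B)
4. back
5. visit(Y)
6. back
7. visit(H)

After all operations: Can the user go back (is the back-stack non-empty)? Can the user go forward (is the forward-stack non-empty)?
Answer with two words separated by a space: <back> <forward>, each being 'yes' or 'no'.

After 1 (visit(E)): cur=E back=1 fwd=0
After 2 (visit(I)): cur=I back=2 fwd=0
After 3 (visit(B)): cur=B back=3 fwd=0
After 4 (back): cur=I back=2 fwd=1
After 5 (visit(Y)): cur=Y back=3 fwd=0
After 6 (back): cur=I back=2 fwd=1
After 7 (visit(H)): cur=H back=3 fwd=0

Answer: yes no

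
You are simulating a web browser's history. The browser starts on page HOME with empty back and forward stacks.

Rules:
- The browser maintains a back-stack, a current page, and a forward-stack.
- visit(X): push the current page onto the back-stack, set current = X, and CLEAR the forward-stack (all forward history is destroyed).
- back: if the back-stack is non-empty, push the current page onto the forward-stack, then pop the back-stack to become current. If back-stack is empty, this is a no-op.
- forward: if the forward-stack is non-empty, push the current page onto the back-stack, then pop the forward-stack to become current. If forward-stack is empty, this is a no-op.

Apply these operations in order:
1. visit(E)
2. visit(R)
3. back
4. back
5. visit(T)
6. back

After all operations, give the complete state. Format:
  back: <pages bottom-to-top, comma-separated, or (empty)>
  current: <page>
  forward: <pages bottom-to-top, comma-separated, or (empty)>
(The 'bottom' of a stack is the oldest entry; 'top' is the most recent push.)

After 1 (visit(E)): cur=E back=1 fwd=0
After 2 (visit(R)): cur=R back=2 fwd=0
After 3 (back): cur=E back=1 fwd=1
After 4 (back): cur=HOME back=0 fwd=2
After 5 (visit(T)): cur=T back=1 fwd=0
After 6 (back): cur=HOME back=0 fwd=1

Answer: back: (empty)
current: HOME
forward: T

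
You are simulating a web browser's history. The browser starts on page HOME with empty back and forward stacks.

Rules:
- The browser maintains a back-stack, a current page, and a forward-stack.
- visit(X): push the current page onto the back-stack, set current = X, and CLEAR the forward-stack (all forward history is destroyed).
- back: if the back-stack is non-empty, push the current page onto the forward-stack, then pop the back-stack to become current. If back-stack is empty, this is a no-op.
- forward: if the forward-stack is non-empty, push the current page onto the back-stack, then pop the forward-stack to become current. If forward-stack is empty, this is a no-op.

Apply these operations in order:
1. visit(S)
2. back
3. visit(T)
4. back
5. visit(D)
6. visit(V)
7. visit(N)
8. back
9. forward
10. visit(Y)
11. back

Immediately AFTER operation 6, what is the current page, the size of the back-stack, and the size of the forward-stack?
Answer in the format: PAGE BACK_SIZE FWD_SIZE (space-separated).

After 1 (visit(S)): cur=S back=1 fwd=0
After 2 (back): cur=HOME back=0 fwd=1
After 3 (visit(T)): cur=T back=1 fwd=0
After 4 (back): cur=HOME back=0 fwd=1
After 5 (visit(D)): cur=D back=1 fwd=0
After 6 (visit(V)): cur=V back=2 fwd=0

V 2 0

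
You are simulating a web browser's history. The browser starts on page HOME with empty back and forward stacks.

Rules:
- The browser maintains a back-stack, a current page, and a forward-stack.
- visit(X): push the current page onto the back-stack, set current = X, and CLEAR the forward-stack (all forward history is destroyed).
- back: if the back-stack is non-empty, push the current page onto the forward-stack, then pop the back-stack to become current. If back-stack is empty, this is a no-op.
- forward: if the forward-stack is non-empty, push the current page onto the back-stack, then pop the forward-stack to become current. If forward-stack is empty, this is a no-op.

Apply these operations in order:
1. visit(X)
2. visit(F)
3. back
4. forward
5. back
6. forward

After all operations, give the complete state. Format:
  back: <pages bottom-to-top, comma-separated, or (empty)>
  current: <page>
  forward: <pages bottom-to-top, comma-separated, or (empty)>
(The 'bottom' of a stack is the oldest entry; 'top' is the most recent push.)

After 1 (visit(X)): cur=X back=1 fwd=0
After 2 (visit(F)): cur=F back=2 fwd=0
After 3 (back): cur=X back=1 fwd=1
After 4 (forward): cur=F back=2 fwd=0
After 5 (back): cur=X back=1 fwd=1
After 6 (forward): cur=F back=2 fwd=0

Answer: back: HOME,X
current: F
forward: (empty)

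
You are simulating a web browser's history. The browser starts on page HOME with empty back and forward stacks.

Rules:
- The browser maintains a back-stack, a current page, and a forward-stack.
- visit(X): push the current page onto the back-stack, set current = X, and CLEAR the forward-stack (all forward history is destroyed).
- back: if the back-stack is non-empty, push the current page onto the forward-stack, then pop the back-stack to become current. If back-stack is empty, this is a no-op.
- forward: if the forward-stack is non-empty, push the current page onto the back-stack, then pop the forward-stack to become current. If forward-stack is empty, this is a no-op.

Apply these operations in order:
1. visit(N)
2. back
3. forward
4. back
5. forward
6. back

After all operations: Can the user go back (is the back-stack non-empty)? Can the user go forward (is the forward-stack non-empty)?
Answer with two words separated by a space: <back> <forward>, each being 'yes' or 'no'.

Answer: no yes

Derivation:
After 1 (visit(N)): cur=N back=1 fwd=0
After 2 (back): cur=HOME back=0 fwd=1
After 3 (forward): cur=N back=1 fwd=0
After 4 (back): cur=HOME back=0 fwd=1
After 5 (forward): cur=N back=1 fwd=0
After 6 (back): cur=HOME back=0 fwd=1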